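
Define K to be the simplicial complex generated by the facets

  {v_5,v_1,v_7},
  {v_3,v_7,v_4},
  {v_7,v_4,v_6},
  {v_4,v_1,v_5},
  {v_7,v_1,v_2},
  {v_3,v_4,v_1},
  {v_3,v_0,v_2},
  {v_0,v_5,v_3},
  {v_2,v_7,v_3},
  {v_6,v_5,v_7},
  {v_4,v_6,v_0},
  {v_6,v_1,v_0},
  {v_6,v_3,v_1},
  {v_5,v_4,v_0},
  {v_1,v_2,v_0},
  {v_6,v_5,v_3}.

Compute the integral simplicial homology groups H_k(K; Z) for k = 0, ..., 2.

Take the total order v_0 < v_1 < v_2 < v_3 < v_4 < v_5 < v_6 < v_7 on the vertex set. Then K (dimension 2) consists of the simplices:

  0-simplices (8): [v_0], [v_1], [v_2], [v_3], [v_4], [v_5], [v_6], [v_7]
  1-simplices (24): (24 of them)
  2-simplices (16): (16 of them)

Hence C_0 ≅ Z^8, C_1 ≅ Z^24, C_2 ≅ Z^16.

The boundary map ∂_1: C_1 → C_0 is given by ∂[p,q] = [q] − [p].
This gives a 8×24 integer matrix of rank 7; reducing to Smith normal form yields diagonal entries (1,1,1,1,1,1,1).

Boundary ∂_2: C_2 → C_1 acts by ∂[p,q,r] = [q,r] − [p,r] + [p,q]. For instance
  ∂[v_0,v_1,v_2] = [v_1,v_2] − [v_0,v_2] + [v_0,v_1],
  ∂[v_1,v_3,v_6] = [v_3,v_6] − [v_1,v_6] + [v_1,v_3].
This gives a 24×16 integer matrix of rank 15; reducing to Smith normal form yields diagonal entries (1,1,1,1,1,1,1,1,1,1,1,1,1,1,1).

Reading off H_k = ker ∂_k / im ∂_{k+1}:

  H_0: rank C_0 − rank ∂_1 = 8 − 7 = 1, and the invariant factors of ∂_1 are all 1, so H_0 = Z.
  H_1: rank ker ∂_1 − rank ∂_2 = (24 − 7) − 15 = 2, and the invariant factors of ∂_2 are all 1, so H_1 = Z^2.
  H_2: rank ker ∂_2 − rank ∂_3 = (16 − 15) − 0 = 1, and there is no ∂_3, so H_2 = Z.

As a check, the Euler characteristic is 8 − 24 + 16 = 0, which agrees with 1 − 2 + 1 = 0.

H_0 ≅ Z,  H_1 ≅ Z^2,  H_2 ≅ Z.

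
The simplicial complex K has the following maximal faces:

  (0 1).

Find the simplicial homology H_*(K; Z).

Order the vertices as 0 < 1. Listing each simplex with vertices in this order, K has dimension 1 with simplices:

  0-simplices (2): [0], [1]
  1-simplices (1): [0,1]

Hence C_0 ≅ Z^2, C_1 ≅ Z^1.

The boundary map ∂_1: C_1 → C_0 maps an edge to its endpoints' difference, ∂[p,q] = q − p. For instance
  ∂[0,1] = [1] − [0].
As a 2×1 matrix over Z this has rank 1, with invariant factors (1).

Reading off H_k = ker ∂_k / im ∂_{k+1}:

  H_0: rank C_0 − rank ∂_1 = 2 − 1 = 1, and the invariant factors of ∂_1 are all 1, so H_0 = Z.
  H_1: rank ker ∂_1 − rank ∂_2 = (1 − 1) − 0 = 0, and there is no ∂_2, so H_1 = 0.

H_0 = Z,  H_1 = 0.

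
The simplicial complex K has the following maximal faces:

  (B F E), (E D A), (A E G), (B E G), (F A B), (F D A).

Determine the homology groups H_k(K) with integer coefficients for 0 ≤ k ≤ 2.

H_0 = Z,  H_1 = Z,  H_2 = 0.

Order the vertices as A < B < D < E < F < G. Listing each simplex with vertices in this order, K has dimension 2 with simplices:

  0-simplices (6): A, B, D, E, F, G
  1-simplices (12): AB, AD, AE, AF, AG, BE, BF, BG, DE, DF, EF, EG
  2-simplices (6): ABF, ADE, ADF, AEG, BEF, BEG

giving chain groups C_0 ≅ Z^6, C_1 ≅ Z^12, C_2 ≅ Z^6.

Boundary ∂_1: C_1 → C_0 sends each edge [p,q] (with p < q) to q − p. For instance
  ∂DE = E − D.
The resulting 6×12 matrix has rank 5, and its Smith normal form has invariant factors (1,1,1,1,1).

Boundary ∂_2: C_2 → C_1 acts by ∂[p,q,r] = [q,r] − [p,r] + [p,q]. For instance
  ∂BEF = EF − BF + BE,
  ∂ADF = DF − AF + AD.
The resulting 12×6 matrix has rank 6, and its Smith normal form has invariant factors (1,1,1,1,1,1).

Now H_k = ker ∂_k / im ∂_{k+1}, so:

  H_0: rank C_0 − rank ∂_1 = 6 − 5 = 1, and the invariant factors of ∂_1 are all 1, so H_0 ≅ Z.
  H_1: rank ker ∂_1 − rank ∂_2 = (12 − 5) − 6 = 1, and the invariant factors of ∂_2 are all 1, so H_1 ≅ Z.
  H_2: rank ker ∂_2 − rank ∂_3 = (6 − 6) − 0 = 0, and there is no ∂_3, so H_2 ≅ 0.

(K is a triangulation of the cylinder S^1 x I.)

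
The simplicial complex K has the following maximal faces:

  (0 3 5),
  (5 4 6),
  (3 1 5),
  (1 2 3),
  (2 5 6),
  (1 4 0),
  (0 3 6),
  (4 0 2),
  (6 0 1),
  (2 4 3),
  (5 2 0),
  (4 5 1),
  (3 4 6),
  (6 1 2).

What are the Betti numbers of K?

Take the total order 0 < 1 < 2 < 3 < 4 < 5 < 6 on the vertex set. Then K (dimension 2) consists of the simplices:

  0-simplices (7): [0], [1], [2], [3], [4], [5], [6]
  1-simplices (21): [0,1], [0,2], [0,3], [0,4], [0,5], [0,6], [1,2], [1,3], [1,4], [1,5], [1,6], [2,3], [2,4], [2,5], [2,6], [3,4], [3,5], [3,6], [4,5], [4,6], [5,6]
  2-simplices (14): [0,1,4], [0,1,6], [0,2,4], [0,2,5], [0,3,5], [0,3,6], [1,2,3], [1,2,6], [1,3,5], [1,4,5], [2,3,4], [2,5,6], [3,4,6], [4,5,6]

Hence C_0 ≅ Z^7, C_1 ≅ Z^21, C_2 ≅ Z^14.

∂_1: C_1 → C_0 maps an edge to its endpoints' difference, ∂[p,q] = q − p.
This gives a 7×21 integer matrix of rank 6; reducing to Smith normal form yields diagonal entries (1,1,1,1,1,1).

∂_2: C_2 → C_1 sends each 2-simplex [p,q,r] to [q,r] − [p,r] + [p,q]. For instance
  ∂[2,3,4] = [3,4] − [2,4] + [2,3],
  ∂[0,1,4] = [1,4] − [0,4] + [0,1].
As a 21×14 matrix over Z this has rank 13, with invariant factors (1,1,1,1,1,1,1,1,1,1,1,1,1).

From H_k ≅ ker(∂_k) / im(∂_{k+1}) we obtain:

  H_0: rank C_0 − rank ∂_1 = 7 − 6 = 1, and the invariant factors of ∂_1 are all 1, so H_0 ≅ Z.
  H_1: rank ker ∂_1 − rank ∂_2 = (21 − 6) − 13 = 2, and the invariant factors of ∂_2 are all 1, so H_1 ≅ Z^2.
  H_2: rank ker ∂_2 − rank ∂_3 = (14 − 13) − 0 = 1, and there is no ∂_3, so H_2 ≅ Z.

As a check, the Euler characteristic is 7 − 21 + 14 = 0, which agrees with 1 − 2 + 1 = 0.
(K is a triangulation of the torus T^2.)

Hence the Betti numbers are b_0 = 1, b_1 = 2, b_2 = 1.

b_0 = 1, b_1 = 2, b_2 = 1.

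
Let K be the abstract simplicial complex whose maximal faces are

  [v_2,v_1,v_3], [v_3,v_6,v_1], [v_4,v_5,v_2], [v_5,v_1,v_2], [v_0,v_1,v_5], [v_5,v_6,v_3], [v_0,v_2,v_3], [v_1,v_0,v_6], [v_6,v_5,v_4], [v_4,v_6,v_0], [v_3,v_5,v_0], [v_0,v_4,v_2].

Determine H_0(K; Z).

H_0 = Z.

Fix the vertex order v_0 < v_1 < v_2 < v_3 < v_4 < v_5 < v_6 and write every simplex with vertices in increasing order. Then dim K = 2 and the simplices of K are:

  0-simplices (7): [v_0], [v_1], [v_2], [v_3], [v_4], [v_5], [v_6]
  1-simplices (18): (18 of them)
  2-simplices (12): (12 of them)

giving chain groups C_0 ≅ Z^7, C_1 ≅ Z^18, C_2 ≅ Z^12.

Boundary ∂_1: C_1 → C_0 is given by ∂[p,q] = [q] − [p].
The 7×18 boundary matrix has rank 6 and Smith normal form diag(1,1,1,1,1,1).

The boundary map ∂_2: C_2 → C_1 acts by ∂[p,q,r] = [q,r] − [p,r] + [p,q]. For instance
  ∂[v_1,v_2,v_5] = [v_2,v_5] − [v_1,v_5] + [v_1,v_2],
  ∂[v_1,v_3,v_6] = [v_3,v_6] − [v_1,v_6] + [v_1,v_3].
The resulting 18×12 matrix has rank 12, and its Smith normal form has invariant factors (1,1,1,1,1,1,1,1,1,1,1,2).

From H_k ≅ ker(∂_k) / im(∂_{k+1}) we obtain:

  H_0: rank C_0 − rank ∂_1 = 7 − 6 = 1, and the invariant factors of ∂_1 are all 1, so H_0 = Z.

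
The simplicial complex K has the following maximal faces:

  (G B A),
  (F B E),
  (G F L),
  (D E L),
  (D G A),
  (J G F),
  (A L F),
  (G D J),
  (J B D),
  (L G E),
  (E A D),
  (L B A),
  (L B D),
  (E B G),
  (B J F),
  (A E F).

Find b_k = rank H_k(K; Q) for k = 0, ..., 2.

K has 8 vertices, 24 edges, 16 triangles.
rank ∂_0 = 0, rank ∂_1 = 7 ⇒ b_0 = 8 − 0 − 7 = 1; all invariant factors of ∂_1 are 1 so no torsion. So H_0 = Z.
rank ∂_1 = 7, rank ∂_2 = 15 ⇒ b_1 = 24 − 7 − 15 = 2; all invariant factors of ∂_2 are 1 so no torsion. So H_1 = Z^2.
rank ∂_2 = 15, rank ∂_3 = 0 ⇒ b_2 = 16 − 15 − 0 = 1. So H_2 = Z.

b_0 = 1, b_1 = 2, b_2 = 1.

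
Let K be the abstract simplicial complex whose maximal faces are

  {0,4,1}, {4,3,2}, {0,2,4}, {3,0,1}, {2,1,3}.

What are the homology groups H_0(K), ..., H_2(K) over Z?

We work with the vertex ordering 0 < 1 < 2 < 3 < 4. The simplices of K, each written with vertices in increasing order, are:

  0-simplices (5): [0], [1], [2], [3], [4]
  1-simplices (10): [0,1], [0,2], [0,3], [0,4], [1,2], [1,3], [1,4], [2,3], [2,4], [3,4]
  2-simplices (5): [0,1,3], [0,1,4], [0,2,4], [1,2,3], [2,3,4]

Hence C_0 ≅ Z^5, C_1 ≅ Z^10, C_2 ≅ Z^5.

The boundary map ∂_1: C_1 → C_0 is given by ∂[p,q] = [q] − [p]. For instance
  ∂[0,3] = [3] − [0].
This gives a 5×10 integer matrix of rank 4; reducing to Smith normal form yields diagonal entries (1,1,1,1).

The boundary map ∂_2: C_2 → C_1 sends each 2-simplex [p,q,r] to [q,r] − [p,r] + [p,q]. For instance
  ∂[1,2,3] = [2,3] − [1,3] + [1,2],
  ∂[0,2,4] = [2,4] − [0,4] + [0,2].
The 10×5 boundary matrix has rank 5 and Smith normal form diag(1,1,1,1,1).

Reading off H_k = ker ∂_k / im ∂_{k+1}:

  H_0: rank C_0 − rank ∂_1 = 5 − 4 = 1, and the invariant factors of ∂_1 are all 1, so H_0 = Z.
  H_1: rank ker ∂_1 − rank ∂_2 = (10 − 4) − 5 = 1, and the invariant factors of ∂_2 are all 1, so H_1 = Z.
  H_2: rank ker ∂_2 − rank ∂_3 = (5 − 5) − 0 = 0, and there is no ∂_3, so H_2 = 0.

As a check, the Euler characteristic is 5 − 10 + 5 = 0, which agrees with 1 − 1 + 0 = 0.

H_0 ≅ Z,  H_1 ≅ Z,  H_2 = 0.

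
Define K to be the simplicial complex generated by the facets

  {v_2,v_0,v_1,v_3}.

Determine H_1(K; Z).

Order the vertices as v_0 < v_1 < v_2 < v_3. Listing each simplex with vertices in this order, K has dimension 3 with simplices:

  0-simplices (4): [v_0], [v_1], [v_2], [v_3]
  1-simplices (6): [v_0,v_1], [v_0,v_2], [v_0,v_3], [v_1,v_2], [v_1,v_3], [v_2,v_3]
  2-simplices (4): [v_0,v_1,v_2], [v_0,v_1,v_3], [v_0,v_2,v_3], [v_1,v_2,v_3]
  3-simplices (1): [v_0,v_1,v_2,v_3]

Hence C_0 ≅ Z^4, C_1 ≅ Z^6, C_2 ≅ Z^4, C_3 ≅ Z^1.

The boundary map ∂_1: C_1 → C_0 is given by ∂[p,q] = [q] − [p]. For instance
  ∂[v_1,v_2] = [v_2] − [v_1].
As a 4×6 matrix over Z this has rank 3, with invariant factors (1,1,1).

Boundary ∂_2: C_2 → C_1 sends each 2-simplex [p,q,r] to [q,r] − [p,r] + [p,q]. For instance
  ∂[v_0,v_1,v_3] = [v_1,v_3] − [v_0,v_3] + [v_0,v_1],
  ∂[v_0,v_2,v_3] = [v_2,v_3] − [v_0,v_3] + [v_0,v_2].
As a 6×4 matrix over Z this has rank 3, with invariant factors (1,1,1).

Boundary ∂_3: C_3 → C_2 sends each 3-simplex σ to the alternating sum Σ_i (−1)^i (σ with its i-th vertex removed). For instance
  ∂[v_0,v_1,v_2,v_3] = [v_1,v_2,v_3] − [v_0,v_2,v_3] + [v_0,v_1,v_3] − [v_0,v_1,v_2].
The 4×1 boundary matrix has rank 1 and Smith normal form diag(1).

From H_k ≅ ker(∂_k) / im(∂_{k+1}) we obtain:

  H_1: rank ker ∂_1 − rank ∂_2 = (6 − 3) − 3 = 0, and the invariant factors of ∂_2 are all 1, so H_1 = 0.

H_1 ≅ 0.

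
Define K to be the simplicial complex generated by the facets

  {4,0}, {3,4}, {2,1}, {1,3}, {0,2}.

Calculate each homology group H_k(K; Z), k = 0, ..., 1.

K has 5 vertices, 5 edges.
rank ∂_0 = 0, rank ∂_1 = 4 ⇒ b_0 = 5 − 0 − 4 = 1; all invariant factors of ∂_1 are 1 so no torsion. So H_0 ≅ Z.
rank ∂_1 = 4, rank ∂_2 = 0 ⇒ b_1 = 5 − 4 − 0 = 1. So H_1 ≅ Z.

H_0 = Z,  H_1 = Z.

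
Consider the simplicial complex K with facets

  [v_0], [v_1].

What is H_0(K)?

K has 2 vertices.
rank ∂_0 = 0, rank ∂_1 = 0 ⇒ b_0 = 2 − 0 − 0 = 2. So H_0 = Z^2.

H_0 ≅ Z^2.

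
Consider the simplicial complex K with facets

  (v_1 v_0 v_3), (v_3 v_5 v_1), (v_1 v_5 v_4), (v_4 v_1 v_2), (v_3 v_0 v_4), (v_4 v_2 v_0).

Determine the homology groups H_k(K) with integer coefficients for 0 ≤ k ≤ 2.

H_0 ≅ Z,  H_1 ≅ Z,  H_2 = 0.

We work with the vertex ordering v_0 < v_1 < v_2 < v_3 < v_4 < v_5. The simplices of K, each written with vertices in increasing order, are:

  0-simplices (6): [v_0], [v_1], [v_2], [v_3], [v_4], [v_5]
  1-simplices (12): [v_0,v_1], [v_0,v_2], [v_0,v_3], [v_0,v_4], [v_1,v_2], [v_1,v_3], [v_1,v_4], [v_1,v_5], [v_2,v_4], [v_3,v_4], [v_3,v_5], [v_4,v_5]
  2-simplices (6): [v_0,v_1,v_3], [v_0,v_2,v_4], [v_0,v_3,v_4], [v_1,v_2,v_4], [v_1,v_3,v_5], [v_1,v_4,v_5]

Hence C_0 ≅ Z^6, C_1 ≅ Z^12, C_2 ≅ Z^6.

The boundary map ∂_1: C_1 → C_0 maps an edge to its endpoints' difference, ∂[p,q] = q − p.
The resulting 6×12 matrix has rank 5, and its Smith normal form has invariant factors (1,1,1,1,1).

Boundary ∂_2: C_2 → C_1 sends each 2-simplex [p,q,r] to [q,r] − [p,r] + [p,q]. For instance
  ∂[v_0,v_2,v_4] = [v_2,v_4] − [v_0,v_4] + [v_0,v_2],
  ∂[v_0,v_3,v_4] = [v_3,v_4] − [v_0,v_4] + [v_0,v_3].
The resulting 12×6 matrix has rank 6, and its Smith normal form has invariant factors (1,1,1,1,1,1).

From H_k ≅ ker(∂_k) / im(∂_{k+1}) we obtain:

  H_0: rank C_0 − rank ∂_1 = 6 − 5 = 1, and the invariant factors of ∂_1 are all 1, so H_0 ≅ Z.
  H_1: rank ker ∂_1 − rank ∂_2 = (12 − 5) − 6 = 1, and the invariant factors of ∂_2 are all 1, so H_1 ≅ Z.
  H_2: rank ker ∂_2 − rank ∂_3 = (6 − 6) − 0 = 0, and there is no ∂_3, so H_2 ≅ 0.

As a check, the Euler characteristic is 6 − 12 + 6 = 0, which agrees with 1 − 1 + 0 = 0.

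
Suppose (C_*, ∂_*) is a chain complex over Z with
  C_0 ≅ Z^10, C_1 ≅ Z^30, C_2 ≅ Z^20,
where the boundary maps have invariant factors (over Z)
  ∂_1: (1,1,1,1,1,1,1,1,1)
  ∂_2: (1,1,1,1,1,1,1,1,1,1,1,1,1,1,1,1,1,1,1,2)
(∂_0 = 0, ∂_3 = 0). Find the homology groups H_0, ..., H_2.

H_0: b_0 = 10 − 0 − 9 = 1; torsion from ∂_1 factors > 1: none. So H_0 = Z.
H_1: b_1 = 30 − 9 − 20 = 1; torsion from ∂_2 factors > 1: [2]. So H_1 = Z ⊕ Z/2.
H_2: b_2 = 20 − 20 − 0 = 0; torsion from ∂_3 factors > 1: none. So H_2 = 0.

H_0 = Z,  H_1 = Z ⊕ Z/2,  H_2 = 0.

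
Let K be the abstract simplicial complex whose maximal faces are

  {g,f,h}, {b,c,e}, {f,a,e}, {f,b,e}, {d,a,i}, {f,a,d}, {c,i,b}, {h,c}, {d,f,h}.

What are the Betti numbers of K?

K has 9 vertices, 18 edges, 8 triangles.
rank ∂_0 = 0, rank ∂_1 = 8 ⇒ b_0 = 9 − 0 − 8 = 1; all invariant factors of ∂_1 are 1 so no torsion. So H_0 = Z.
rank ∂_1 = 8, rank ∂_2 = 8 ⇒ b_1 = 18 − 8 − 8 = 2; all invariant factors of ∂_2 are 1 so no torsion. So H_1 = Z^2.
rank ∂_2 = 8, rank ∂_3 = 0 ⇒ b_2 = 8 − 8 − 0 = 0. So H_2 = 0.

b_0 = 1, b_1 = 2, b_2 = 0.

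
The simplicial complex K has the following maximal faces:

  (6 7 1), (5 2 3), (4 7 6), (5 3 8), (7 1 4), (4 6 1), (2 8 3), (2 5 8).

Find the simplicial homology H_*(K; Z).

K has 8 vertices, 12 edges, 8 triangles.
rank ∂_0 = 0, rank ∂_1 = 6 ⇒ b_0 = 8 − 0 − 6 = 2; all invariant factors of ∂_1 are 1 so no torsion. So H_0 ≅ Z^2.
rank ∂_1 = 6, rank ∂_2 = 6 ⇒ b_1 = 12 − 6 − 6 = 0; all invariant factors of ∂_2 are 1 so no torsion. So H_1 ≅ 0.
rank ∂_2 = 6, rank ∂_3 = 0 ⇒ b_2 = 8 − 6 − 0 = 2. So H_2 ≅ Z^2.

H_0 = Z^2,  H_1 = 0,  H_2 = Z^2.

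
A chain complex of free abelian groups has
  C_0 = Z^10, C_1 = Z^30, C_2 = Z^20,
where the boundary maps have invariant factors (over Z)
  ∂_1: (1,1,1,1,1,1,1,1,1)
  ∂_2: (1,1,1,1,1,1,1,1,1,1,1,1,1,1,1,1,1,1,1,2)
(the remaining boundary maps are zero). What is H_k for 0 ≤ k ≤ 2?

H_0: b_0 = 10 − 0 − 9 = 1; torsion from ∂_1 factors > 1: none. So H_0 = Z.
H_1: b_1 = 30 − 9 − 20 = 1; torsion from ∂_2 factors > 1: [2]. So H_1 = Z × Z/2.
H_2: b_2 = 20 − 20 − 0 = 0; torsion from ∂_3 factors > 1: none. So H_2 = 0.

H_0 = Z,  H_1 = Z × Z/2,  H_2 = 0.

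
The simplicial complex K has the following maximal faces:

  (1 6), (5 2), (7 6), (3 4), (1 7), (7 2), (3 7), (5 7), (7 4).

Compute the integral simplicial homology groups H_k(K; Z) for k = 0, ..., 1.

We work with the vertex ordering 1 < 2 < 3 < 4 < 5 < 6 < 7. The simplices of K, each written with vertices in increasing order, are:

  0-simplices (7): [1], [2], [3], [4], [5], [6], [7]
  1-simplices (9): [1,6], [1,7], [2,5], [2,7], [3,4], [3,7], [4,7], [5,7], [6,7]

giving chain groups C_0 ≅ Z^7, C_1 ≅ Z^9.

Boundary ∂_1: C_1 → C_0 sends each edge [p,q] (with p < q) to q − p. For instance
  ∂[6,7] = [7] − [6].
The 7×9 boundary matrix has rank 6 and Smith normal form diag(1,1,1,1,1,1).

From H_k ≅ ker(∂_k) / im(∂_{k+1}) we obtain:

  H_0: rank C_0 − rank ∂_1 = 7 − 6 = 1, and the invariant factors of ∂_1 are all 1, so H_0 ≅ Z.
  H_1: rank ker ∂_1 − rank ∂_2 = (9 − 6) − 0 = 3, and there is no ∂_2, so H_1 ≅ Z^3.

H_0 = Z,  H_1 = Z^3.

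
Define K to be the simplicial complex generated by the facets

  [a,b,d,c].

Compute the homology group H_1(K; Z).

Take the total order a < b < c < d on the vertex set. Then K (dimension 3) consists of the simplices:

  0-simplices (4): a, b, c, d
  1-simplices (6): ab, ac, ad, bc, bd, cd
  2-simplices (4): abc, abd, acd, bcd
  3-simplices (1): abcd

so the chain groups are C_0 ≅ Z^4, C_1 ≅ Z^6, C_2 ≅ Z^4, C_3 ≅ Z^1.

Boundary ∂_1: C_1 → C_0 sends each edge [p,q] (with p < q) to q − p. For instance
  ∂ad = d − a.
The 4×6 boundary matrix has rank 3 and Smith normal form diag(1,1,1).

Boundary ∂_2: C_2 → C_1 sends each 2-simplex [p,q,r] to [q,r] − [p,r] + [p,q]. For instance
  ∂acd = cd − ad + ac,
  ∂bcd = cd − bd + bc.
The 6×4 boundary matrix has rank 3 and Smith normal form diag(1,1,1).

Boundary ∂_3: C_3 → C_2 sends each 3-simplex σ to the alternating sum Σ_i (−1)^i (σ with its i-th vertex removed). For instance
  ∂abcd = bcd − acd + abd − abc.
The resulting 4×1 matrix has rank 1, and its Smith normal form has invariant factors (1).

From H_k ≅ ker(∂_k) / im(∂_{k+1}) we obtain:

  H_1: rank ker ∂_1 − rank ∂_2 = (6 − 3) − 3 = 0, and the invariant factors of ∂_2 are all 1, so H_1 = 0.

H_1 = 0.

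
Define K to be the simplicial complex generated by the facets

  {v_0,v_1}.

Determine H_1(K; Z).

We work with the vertex ordering v_0 < v_1. The simplices of K, each written with vertices in increasing order, are:

  0-simplices (2): [v_0], [v_1]
  1-simplices (1): [v_0,v_1]

so the chain groups are C_0 ≅ Z^2, C_1 ≅ Z^1.

∂_1: C_1 → C_0 sends each edge [p,q] (with p < q) to q − p.
This gives a 2×1 integer matrix of rank 1; reducing to Smith normal form yields diagonal entries (1).

Reading off H_k = ker ∂_k / im ∂_{k+1}:

  H_1: rank ker ∂_1 − rank ∂_2 = (1 − 1) − 0 = 0, and there is no ∂_2, so H_1 = 0.

(K is a triangulation of the 1-simplex.)

H_1 ≅ 0.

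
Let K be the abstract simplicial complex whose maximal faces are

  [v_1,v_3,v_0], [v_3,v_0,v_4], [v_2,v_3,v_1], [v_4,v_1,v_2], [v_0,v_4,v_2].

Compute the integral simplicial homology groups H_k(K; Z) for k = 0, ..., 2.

H_0 = Z,  H_1 = Z,  H_2 = 0.

Take the total order v_0 < v_1 < v_2 < v_3 < v_4 on the vertex set. Then K (dimension 2) consists of the simplices:

  0-simplices (5): [v_0], [v_1], [v_2], [v_3], [v_4]
  1-simplices (10): [v_0,v_1], [v_0,v_2], [v_0,v_3], [v_0,v_4], [v_1,v_2], [v_1,v_3], [v_1,v_4], [v_2,v_3], [v_2,v_4], [v_3,v_4]
  2-simplices (5): [v_0,v_1,v_3], [v_0,v_2,v_4], [v_0,v_3,v_4], [v_1,v_2,v_3], [v_1,v_2,v_4]

giving chain groups C_0 ≅ Z^5, C_1 ≅ Z^10, C_2 ≅ Z^5.

Boundary ∂_1: C_1 → C_0 sends each edge [p,q] (with p < q) to q − p. For instance
  ∂[v_1,v_3] = [v_3] − [v_1].
This gives a 5×10 integer matrix of rank 4; reducing to Smith normal form yields diagonal entries (1,1,1,1).

The boundary map ∂_2: C_2 → C_1 maps a triangle to the signed sum of its edges. For instance
  ∂[v_0,v_2,v_4] = [v_2,v_4] − [v_0,v_4] + [v_0,v_2],
  ∂[v_0,v_3,v_4] = [v_3,v_4] − [v_0,v_4] + [v_0,v_3].
This gives a 10×5 integer matrix of rank 5; reducing to Smith normal form yields diagonal entries (1,1,1,1,1).

Computing H_k = (kernel of ∂_k) / (image of ∂_{k+1}):

  H_0: rank C_0 − rank ∂_1 = 5 − 4 = 1, and the invariant factors of ∂_1 are all 1, so H_0 = Z.
  H_1: rank ker ∂_1 − rank ∂_2 = (10 − 4) − 5 = 1, and the invariant factors of ∂_2 are all 1, so H_1 = Z.
  H_2: rank ker ∂_2 − rank ∂_3 = (5 − 5) − 0 = 0, and there is no ∂_3, so H_2 = 0.

As a check, the Euler characteristic is 5 − 10 + 5 = 0, which agrees with 1 − 1 + 0 = 0.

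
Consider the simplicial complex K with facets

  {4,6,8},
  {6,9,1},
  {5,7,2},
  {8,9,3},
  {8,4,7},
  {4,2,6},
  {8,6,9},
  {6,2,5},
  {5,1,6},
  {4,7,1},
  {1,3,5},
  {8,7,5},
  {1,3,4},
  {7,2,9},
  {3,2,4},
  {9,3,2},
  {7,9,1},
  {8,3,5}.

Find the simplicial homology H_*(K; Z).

Fix the vertex order 1 < 2 < 3 < 4 < 5 < 6 < 7 < 8 < 9 and write every simplex with vertices in increasing order. Then dim K = 2 and the simplices of K are:

  0-simplices (9): [1], [2], [3], [4], [5], [6], [7], [8], [9]
  1-simplices (27): (27 of them)
  2-simplices (18): [1,3,4], [1,3,5], [1,4,7], [1,5,6], [1,6,9], [1,7,9], [2,3,4], [2,3,9], [2,4,6], [2,5,6], [2,5,7], [2,7,9], [3,5,8], [3,8,9], [4,6,8], [4,7,8], [5,7,8], [6,8,9]

so the chain groups are C_0 ≅ Z^9, C_1 ≅ Z^27, C_2 ≅ Z^18.

∂_1: C_1 → C_0 maps an edge to its endpoints' difference, ∂[p,q] = q − p.
The resulting 9×27 matrix has rank 8, and its Smith normal form has invariant factors (1,1,1,1,1,1,1,1).

The boundary map ∂_2: C_2 → C_1 maps a triangle to the signed sum of its edges. For instance
  ∂[2,3,4] = [3,4] − [2,4] + [2,3],
  ∂[1,7,9] = [7,9] − [1,9] + [1,7].
As a 27×18 matrix over Z this has rank 17, with invariant factors (1,1,1,1,1,1,1,1,1,1,1,1,1,1,1,1,1).

From H_k ≅ ker(∂_k) / im(∂_{k+1}) we obtain:

  H_0: rank C_0 − rank ∂_1 = 9 − 8 = 1, and the invariant factors of ∂_1 are all 1, so H_0 = Z.
  H_1: rank ker ∂_1 − rank ∂_2 = (27 − 8) − 17 = 2, and the invariant factors of ∂_2 are all 1, so H_1 = Z^2.
  H_2: rank ker ∂_2 − rank ∂_3 = (18 − 17) − 0 = 1, and there is no ∂_3, so H_2 = Z.

(K is a triangulation of the torus T^2.)

H_0 = Z,  H_1 = Z^2,  H_2 = Z.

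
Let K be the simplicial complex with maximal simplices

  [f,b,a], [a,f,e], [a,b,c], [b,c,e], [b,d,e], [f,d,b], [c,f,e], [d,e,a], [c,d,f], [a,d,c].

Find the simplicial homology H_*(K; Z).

H_0 = Z,  H_1 = Z/2Z,  H_2 = 0.

Fix the vertex order a < b < c < d < e < f and write every simplex with vertices in increasing order. Then dim K = 2 and the simplices of K are:

  0-simplices (6): a, b, c, d, e, f
  1-simplices (15): ab, ac, ad, ae, af, bc, bd, be, bf, cd, ce, cf, de, df, ef
  2-simplices (10): abc, abf, acd, ade, aef, bce, bde, bdf, cdf, cef

giving chain groups C_0 ≅ Z^6, C_1 ≅ Z^15, C_2 ≅ Z^10.

The boundary map ∂_1: C_1 → C_0 is given by ∂[p,q] = [q] − [p]. For instance
  ∂df = f − d.
The 6×15 boundary matrix has rank 5 and Smith normal form diag(1,1,1,1,1).

Boundary ∂_2: C_2 → C_1 sends each 2-simplex [p,q,r] to [q,r] − [p,r] + [p,q]. For instance
  ∂abf = bf − af + ab,
  ∂cef = ef − cf + ce.
This gives a 15×10 integer matrix of rank 10; reducing to Smith normal form yields diagonal entries (1,1,1,1,1,1,1,1,1,2).

Now H_k = ker ∂_k / im ∂_{k+1}, so:

  H_0: rank C_0 − rank ∂_1 = 6 − 5 = 1, and the invariant factors of ∂_1 are all 1, so H_0 ≅ Z.
  H_1: rank ker ∂_1 − rank ∂_2 = (15 − 5) − 10 = 0, and ∂_2 has invariant factor 2 > 1, so H_1 ≅ Z/2Z.
  H_2: rank ker ∂_2 − rank ∂_3 = (10 − 10) − 0 = 0, and there is no ∂_3, so H_2 ≅ 0.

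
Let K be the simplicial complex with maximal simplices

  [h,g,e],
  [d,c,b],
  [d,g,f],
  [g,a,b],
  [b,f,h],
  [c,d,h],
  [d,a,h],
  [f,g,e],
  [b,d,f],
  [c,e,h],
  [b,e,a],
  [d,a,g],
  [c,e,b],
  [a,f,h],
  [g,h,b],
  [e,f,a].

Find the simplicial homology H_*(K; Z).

H_0 ≅ Z,  H_1 ≅ Z^2,  H_2 ≅ Z.

K has 8 vertices, 24 edges, 16 triangles.
rank ∂_0 = 0, rank ∂_1 = 7 ⇒ b_0 = 8 − 0 − 7 = 1; all invariant factors of ∂_1 are 1 so no torsion. So H_0 = Z.
rank ∂_1 = 7, rank ∂_2 = 15 ⇒ b_1 = 24 − 7 − 15 = 2; all invariant factors of ∂_2 are 1 so no torsion. So H_1 = Z^2.
rank ∂_2 = 15, rank ∂_3 = 0 ⇒ b_2 = 16 − 15 − 0 = 1. So H_2 = Z.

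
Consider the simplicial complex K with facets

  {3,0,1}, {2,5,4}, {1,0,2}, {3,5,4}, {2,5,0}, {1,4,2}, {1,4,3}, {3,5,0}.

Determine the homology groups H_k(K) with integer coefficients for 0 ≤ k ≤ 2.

Take the total order 0 < 1 < 2 < 3 < 4 < 5 on the vertex set. Then K (dimension 2) consists of the simplices:

  0-simplices (6): [0], [1], [2], [3], [4], [5]
  1-simplices (12): [0,1], [0,2], [0,3], [0,5], [1,2], [1,3], [1,4], [2,4], [2,5], [3,4], [3,5], [4,5]
  2-simplices (8): [0,1,2], [0,1,3], [0,2,5], [0,3,5], [1,2,4], [1,3,4], [2,4,5], [3,4,5]

Hence C_0 ≅ Z^6, C_1 ≅ Z^12, C_2 ≅ Z^8.

∂_1: C_1 → C_0 is given by ∂[p,q] = [q] − [p].
The resulting 6×12 matrix has rank 5, and its Smith normal form has invariant factors (1,1,1,1,1).

The boundary map ∂_2: C_2 → C_1 acts by ∂[p,q,r] = [q,r] − [p,r] + [p,q]. For instance
  ∂[0,3,5] = [3,5] − [0,5] + [0,3],
  ∂[3,4,5] = [4,5] − [3,5] + [3,4].
The resulting 12×8 matrix has rank 7, and its Smith normal form has invariant factors (1,1,1,1,1,1,1).

Reading off H_k = ker ∂_k / im ∂_{k+1}:

  H_0: rank C_0 − rank ∂_1 = 6 − 5 = 1, and the invariant factors of ∂_1 are all 1, so H_0 ≅ Z.
  H_1: rank ker ∂_1 − rank ∂_2 = (12 − 5) − 7 = 0, and the invariant factors of ∂_2 are all 1, so H_1 ≅ 0.
  H_2: rank ker ∂_2 − rank ∂_3 = (8 − 7) − 0 = 1, and there is no ∂_3, so H_2 ≅ Z.

H_0 = Z,  H_1 = 0,  H_2 = Z.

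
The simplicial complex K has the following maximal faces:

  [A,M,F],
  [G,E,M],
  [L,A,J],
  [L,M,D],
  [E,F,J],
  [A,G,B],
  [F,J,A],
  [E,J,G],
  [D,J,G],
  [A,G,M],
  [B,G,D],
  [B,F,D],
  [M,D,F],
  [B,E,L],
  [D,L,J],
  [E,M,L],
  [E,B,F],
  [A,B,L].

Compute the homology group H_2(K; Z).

H_2 ≅ Z.

Order the vertices as A < B < D < E < F < G < J < L < M. Listing each simplex with vertices in this order, K has dimension 2 with simplices:

  0-simplices (9): A, B, D, E, F, G, J, L, M
  1-simplices (27): AB, AF, AG, AJ, AL, AM, BD, BE, BF, BG, BL, DF, DG, DJ, DL, DM, EF, EG, EJ, EL, EM, FJ, FM, GJ, GM, JL, LM
  2-simplices (18): ABG, ABL, AFJ, AFM, AGM, AJL, BDF, BDG, BEF, BEL, DFM, DGJ, DJL, DLM, EFJ, EGJ, EGM, ELM

so the chain groups are C_0 ≅ Z^9, C_1 ≅ Z^27, C_2 ≅ Z^18.

The boundary map ∂_1: C_1 → C_0 is given by ∂[p,q] = [q] − [p].
As a 9×27 matrix over Z this has rank 8, with invariant factors (1,1,1,1,1,1,1,1).

The boundary map ∂_2: C_2 → C_1 maps a triangle to the signed sum of its edges. For instance
  ∂AGM = GM − AM + AG,
  ∂BDF = DF − BF + BD.
This gives a 27×18 integer matrix of rank 17; reducing to Smith normal form yields diagonal entries (1,1,1,1,1,1,1,1,1,1,1,1,1,1,1,1,1).

Reading off H_k = ker ∂_k / im ∂_{k+1}:

  H_2: rank ker ∂_2 − rank ∂_3 = (18 − 17) − 0 = 1, and there is no ∂_3, so H_2 ≅ Z.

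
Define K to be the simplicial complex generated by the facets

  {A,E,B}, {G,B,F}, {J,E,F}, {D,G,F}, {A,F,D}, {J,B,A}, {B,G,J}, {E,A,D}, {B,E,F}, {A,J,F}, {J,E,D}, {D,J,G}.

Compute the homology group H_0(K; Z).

H_0 = Z.

K has 7 vertices, 18 edges, 12 triangles.
rank ∂_0 = 0, rank ∂_1 = 6 ⇒ b_0 = 7 − 0 − 6 = 1; all invariant factors of ∂_1 are 1 so no torsion. So H_0 = Z.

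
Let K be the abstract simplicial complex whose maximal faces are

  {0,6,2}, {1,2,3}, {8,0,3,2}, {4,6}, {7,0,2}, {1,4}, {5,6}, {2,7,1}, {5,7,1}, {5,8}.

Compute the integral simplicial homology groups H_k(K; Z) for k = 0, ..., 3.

We work with the vertex ordering 0 < 1 < 2 < 3 < 4 < 5 < 6 < 7 < 8. The simplices of K, each written with vertices in increasing order, are:

  0-simplices (9): [0], [1], [2], [3], [4], [5], [6], [7], [8]
  1-simplices (19): [0,2], [0,3], [0,6], [0,7], [0,8], [1,2], [1,3], [1,4], [1,5], [1,7], [2,3], [2,6], [2,7], [2,8], [3,8], [4,6], [5,6], [5,7], [5,8]
  2-simplices (9): [0,2,3], [0,2,6], [0,2,7], [0,2,8], [0,3,8], [1,2,3], [1,2,7], [1,5,7], [2,3,8]
  3-simplices (1): [0,2,3,8]

so the chain groups are C_0 ≅ Z^9, C_1 ≅ Z^19, C_2 ≅ Z^9, C_3 ≅ Z^1.

∂_1: C_1 → C_0 is given by ∂[p,q] = [q] − [p]. For instance
  ∂[5,8] = [8] − [5].
As a 9×19 matrix over Z this has rank 8, with invariant factors (1,1,1,1,1,1,1,1).

Boundary ∂_2: C_2 → C_1 sends each 2-simplex [p,q,r] to [q,r] − [p,r] + [p,q]. For instance
  ∂[0,2,3] = [2,3] − [0,3] + [0,2],
  ∂[0,2,6] = [2,6] − [0,6] + [0,2].
As a 19×9 matrix over Z this has rank 8, with invariant factors (1,1,1,1,1,1,1,1).

∂_3: C_3 → C_2 sends each 3-simplex σ to the alternating sum Σ_i (−1)^i (σ with its i-th vertex removed). For instance
  ∂[0,2,3,8] = [2,3,8] − [0,3,8] + [0,2,8] − [0,2,3].
The resulting 9×1 matrix has rank 1, and its Smith normal form has invariant factors (1).

Computing H_k = (kernel of ∂_k) / (image of ∂_{k+1}):

  H_0: rank C_0 − rank ∂_1 = 9 − 8 = 1, and the invariant factors of ∂_1 are all 1, so H_0 ≅ Z.
  H_1: rank ker ∂_1 − rank ∂_2 = (19 − 8) − 8 = 3, and the invariant factors of ∂_2 are all 1, so H_1 ≅ Z^3.
  H_2: rank ker ∂_2 − rank ∂_3 = (9 − 8) − 1 = 0, and the invariant factors of ∂_3 are all 1, so H_2 ≅ 0.
  H_3: rank ker ∂_3 − rank ∂_4 = (1 − 1) − 0 = 0, and there is no ∂_4, so H_3 ≅ 0.

H_0 ≅ Z,  H_1 ≅ Z^3,  H_2 = 0,  H_3 = 0.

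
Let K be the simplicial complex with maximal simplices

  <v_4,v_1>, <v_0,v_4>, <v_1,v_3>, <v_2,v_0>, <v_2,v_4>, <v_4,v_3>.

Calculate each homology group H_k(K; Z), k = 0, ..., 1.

Order the vertices as v_0 < v_1 < v_2 < v_3 < v_4. Listing each simplex with vertices in this order, K has dimension 1 with simplices:

  0-simplices (5): [v_0], [v_1], [v_2], [v_3], [v_4]
  1-simplices (6): [v_0,v_2], [v_0,v_4], [v_1,v_3], [v_1,v_4], [v_2,v_4], [v_3,v_4]

so the chain groups are C_0 ≅ Z^5, C_1 ≅ Z^6.

Boundary ∂_1: C_1 → C_0 sends each edge [p,q] (with p < q) to q − p.
The 5×6 boundary matrix has rank 4 and Smith normal form diag(1,1,1,1).

Now H_k = ker ∂_k / im ∂_{k+1}, so:

  H_0: rank C_0 − rank ∂_1 = 5 − 4 = 1, and the invariant factors of ∂_1 are all 1, so H_0 = Z.
  H_1: rank ker ∂_1 − rank ∂_2 = (6 − 4) − 0 = 2, and there is no ∂_2, so H_1 = Z^2.

As a check, the Euler characteristic is 5 − 6 = -1, which agrees with 1 − 2 = -1.
(K is a triangulation of a wedge of 2 circles.)

H_0 ≅ Z,  H_1 ≅ Z^2.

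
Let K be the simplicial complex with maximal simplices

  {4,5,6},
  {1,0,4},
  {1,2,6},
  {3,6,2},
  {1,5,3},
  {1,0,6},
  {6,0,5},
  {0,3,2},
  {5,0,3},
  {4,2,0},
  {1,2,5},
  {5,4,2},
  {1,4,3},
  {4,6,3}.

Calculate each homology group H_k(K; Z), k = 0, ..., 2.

H_0 ≅ Z,  H_1 ≅ Z^2,  H_2 ≅ Z.

Take the total order 0 < 1 < 2 < 3 < 4 < 5 < 6 on the vertex set. Then K (dimension 2) consists of the simplices:

  0-simplices (7): [0], [1], [2], [3], [4], [5], [6]
  1-simplices (21): [0,1], [0,2], [0,3], [0,4], [0,5], [0,6], [1,2], [1,3], [1,4], [1,5], [1,6], [2,3], [2,4], [2,5], [2,6], [3,4], [3,5], [3,6], [4,5], [4,6], [5,6]
  2-simplices (14): [0,1,4], [0,1,6], [0,2,3], [0,2,4], [0,3,5], [0,5,6], [1,2,5], [1,2,6], [1,3,4], [1,3,5], [2,3,6], [2,4,5], [3,4,6], [4,5,6]

so the chain groups are C_0 ≅ Z^7, C_1 ≅ Z^21, C_2 ≅ Z^14.

The boundary map ∂_1: C_1 → C_0 sends each edge [p,q] (with p < q) to q − p. For instance
  ∂[0,5] = [5] − [0].
This gives a 7×21 integer matrix of rank 6; reducing to Smith normal form yields diagonal entries (1,1,1,1,1,1).

The boundary map ∂_2: C_2 → C_1 maps a triangle to the signed sum of its edges. For instance
  ∂[1,3,5] = [3,5] − [1,5] + [1,3],
  ∂[0,2,4] = [2,4] − [0,4] + [0,2].
The 21×14 boundary matrix has rank 13 and Smith normal form diag(1,1,1,1,1,1,1,1,1,1,1,1,1).

Computing H_k = (kernel of ∂_k) / (image of ∂_{k+1}):

  H_0: rank C_0 − rank ∂_1 = 7 − 6 = 1, and the invariant factors of ∂_1 are all 1, so H_0 ≅ Z.
  H_1: rank ker ∂_1 − rank ∂_2 = (21 − 6) − 13 = 2, and the invariant factors of ∂_2 are all 1, so H_1 ≅ Z^2.
  H_2: rank ker ∂_2 − rank ∂_3 = (14 − 13) − 0 = 1, and there is no ∂_3, so H_2 ≅ Z.

As a check, the Euler characteristic is 7 − 21 + 14 = 0, which agrees with 1 − 2 + 1 = 0.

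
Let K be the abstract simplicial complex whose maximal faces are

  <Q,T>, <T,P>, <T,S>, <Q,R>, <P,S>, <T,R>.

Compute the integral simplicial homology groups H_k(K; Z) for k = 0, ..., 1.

We work with the vertex ordering P < Q < R < S < T. The simplices of K, each written with vertices in increasing order, are:

  0-simplices (5): P, Q, R, S, T
  1-simplices (6): PS, PT, QR, QT, RT, ST

giving chain groups C_0 ≅ Z^5, C_1 ≅ Z^6.

∂_1: C_1 → C_0 maps an edge to its endpoints' difference, ∂[p,q] = q − p. For instance
  ∂PT = T − P.
The 5×6 boundary matrix has rank 4 and Smith normal form diag(1,1,1,1).

Now H_k = ker ∂_k / im ∂_{k+1}, so:

  H_0: rank C_0 − rank ∂_1 = 5 − 4 = 1, and the invariant factors of ∂_1 are all 1, so H_0 ≅ Z.
  H_1: rank ker ∂_1 − rank ∂_2 = (6 − 4) − 0 = 2, and there is no ∂_2, so H_1 ≅ Z^2.

H_0 ≅ Z,  H_1 ≅ Z^2.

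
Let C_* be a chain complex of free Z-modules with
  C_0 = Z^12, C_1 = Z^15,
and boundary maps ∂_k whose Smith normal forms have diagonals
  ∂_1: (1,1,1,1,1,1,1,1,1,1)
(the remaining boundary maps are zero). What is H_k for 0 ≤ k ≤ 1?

H_0 ≅ Z^2,  H_1 ≅ Z^5.

H_0: b_0 = 12 − 0 − 10 = 2; torsion from ∂_1 factors > 1: none. So H_0 ≅ Z^2.
H_1: b_1 = 15 − 10 − 0 = 5; torsion from ∂_2 factors > 1: none. So H_1 ≅ Z^5.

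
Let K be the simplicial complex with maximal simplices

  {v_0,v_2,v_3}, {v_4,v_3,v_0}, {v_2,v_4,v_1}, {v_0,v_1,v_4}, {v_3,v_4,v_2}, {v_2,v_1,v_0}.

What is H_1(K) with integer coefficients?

H_1 = 0.

We work with the vertex ordering v_0 < v_1 < v_2 < v_3 < v_4. The simplices of K, each written with vertices in increasing order, are:

  0-simplices (5): [v_0], [v_1], [v_2], [v_3], [v_4]
  1-simplices (9): [v_0,v_1], [v_0,v_2], [v_0,v_3], [v_0,v_4], [v_1,v_2], [v_1,v_4], [v_2,v_3], [v_2,v_4], [v_3,v_4]
  2-simplices (6): [v_0,v_1,v_2], [v_0,v_1,v_4], [v_0,v_2,v_3], [v_0,v_3,v_4], [v_1,v_2,v_4], [v_2,v_3,v_4]

Hence C_0 ≅ Z^5, C_1 ≅ Z^9, C_2 ≅ Z^6.

∂_1: C_1 → C_0 sends each edge [p,q] (with p < q) to q − p.
As a 5×9 matrix over Z this has rank 4, with invariant factors (1,1,1,1).

The boundary map ∂_2: C_2 → C_1 sends each 2-simplex [p,q,r] to [q,r] − [p,r] + [p,q]. For instance
  ∂[v_1,v_2,v_4] = [v_2,v_4] − [v_1,v_4] + [v_1,v_2],
  ∂[v_0,v_1,v_2] = [v_1,v_2] − [v_0,v_2] + [v_0,v_1].
As a 9×6 matrix over Z this has rank 5, with invariant factors (1,1,1,1,1).

Reading off H_k = ker ∂_k / im ∂_{k+1}:

  H_1: rank ker ∂_1 − rank ∂_2 = (9 − 4) − 5 = 0, and the invariant factors of ∂_2 are all 1, so H_1 ≅ 0.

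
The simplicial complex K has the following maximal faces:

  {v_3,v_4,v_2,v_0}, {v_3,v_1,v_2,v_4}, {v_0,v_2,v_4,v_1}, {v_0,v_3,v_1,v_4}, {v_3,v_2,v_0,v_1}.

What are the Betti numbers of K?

Order the vertices as v_0 < v_1 < v_2 < v_3 < v_4. Listing each simplex with vertices in this order, K has dimension 3 with simplices:

  0-simplices (5): [v_0], [v_1], [v_2], [v_3], [v_4]
  1-simplices (10): [v_0,v_1], [v_0,v_2], [v_0,v_3], [v_0,v_4], [v_1,v_2], [v_1,v_3], [v_1,v_4], [v_2,v_3], [v_2,v_4], [v_3,v_4]
  2-simplices (10): [v_0,v_1,v_2], [v_0,v_1,v_3], [v_0,v_1,v_4], [v_0,v_2,v_3], [v_0,v_2,v_4], [v_0,v_3,v_4], [v_1,v_2,v_3], [v_1,v_2,v_4], [v_1,v_3,v_4], [v_2,v_3,v_4]
  3-simplices (5): [v_0,v_1,v_2,v_3], [v_0,v_1,v_2,v_4], [v_0,v_1,v_3,v_4], [v_0,v_2,v_3,v_4], [v_1,v_2,v_3,v_4]

so the chain groups are C_0 ≅ Z^5, C_1 ≅ Z^10, C_2 ≅ Z^10, C_3 ≅ Z^5.

The boundary map ∂_1: C_1 → C_0 maps an edge to its endpoints' difference, ∂[p,q] = q − p.
The 5×10 boundary matrix has rank 4 and Smith normal form diag(1,1,1,1).

∂_2: C_2 → C_1 sends each 2-simplex [p,q,r] to [q,r] − [p,r] + [p,q]. For instance
  ∂[v_1,v_2,v_4] = [v_2,v_4] − [v_1,v_4] + [v_1,v_2],
  ∂[v_0,v_3,v_4] = [v_3,v_4] − [v_0,v_4] + [v_0,v_3].
As a 10×10 matrix over Z this has rank 6, with invariant factors (1,1,1,1,1,1).

The boundary map ∂_3: C_3 → C_2 sends each 3-simplex σ to the alternating sum Σ_i (−1)^i (σ with its i-th vertex removed). For instance
  ∂[v_0,v_1,v_2,v_4] = [v_1,v_2,v_4] − [v_0,v_2,v_4] + [v_0,v_1,v_4] − [v_0,v_1,v_2],
  ∂[v_0,v_1,v_2,v_3] = [v_1,v_2,v_3] − [v_0,v_2,v_3] + [v_0,v_1,v_3] − [v_0,v_1,v_2].
This gives a 10×5 integer matrix of rank 4; reducing to Smith normal form yields diagonal entries (1,1,1,1).

Computing H_k = (kernel of ∂_k) / (image of ∂_{k+1}):

  H_0: rank C_0 − rank ∂_1 = 5 − 4 = 1, and the invariant factors of ∂_1 are all 1, so H_0 = Z.
  H_1: rank ker ∂_1 − rank ∂_2 = (10 − 4) − 6 = 0, and the invariant factors of ∂_2 are all 1, so H_1 = 0.
  H_2: rank ker ∂_2 − rank ∂_3 = (10 − 6) − 4 = 0, and the invariant factors of ∂_3 are all 1, so H_2 = 0.
  H_3: rank ker ∂_3 − rank ∂_4 = (5 − 4) − 0 = 1, and there is no ∂_4, so H_3 = Z.

Hence the Betti numbers are b_0 = 1, b_1 = 0, b_2 = 0, b_3 = 1.

b_0 = 1, b_1 = 0, b_2 = 0, b_3 = 1.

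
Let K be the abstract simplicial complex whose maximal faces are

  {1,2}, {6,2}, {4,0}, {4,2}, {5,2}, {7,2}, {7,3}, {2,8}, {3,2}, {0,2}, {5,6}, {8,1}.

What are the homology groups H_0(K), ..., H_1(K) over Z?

K has 9 vertices, 12 edges.
rank ∂_0 = 0, rank ∂_1 = 8 ⇒ b_0 = 9 − 0 − 8 = 1; all invariant factors of ∂_1 are 1 so no torsion. So H_0 ≅ Z.
rank ∂_1 = 8, rank ∂_2 = 0 ⇒ b_1 = 12 − 8 − 0 = 4. So H_1 ≅ Z^4.

H_0 ≅ Z,  H_1 ≅ Z^4.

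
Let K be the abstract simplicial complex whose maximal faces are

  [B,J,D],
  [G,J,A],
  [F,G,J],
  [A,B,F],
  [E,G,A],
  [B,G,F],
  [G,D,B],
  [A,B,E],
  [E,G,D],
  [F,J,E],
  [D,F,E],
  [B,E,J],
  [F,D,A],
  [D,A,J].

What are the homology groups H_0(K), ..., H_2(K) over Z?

H_0 ≅ Z,  H_1 ≅ Z^2,  H_2 ≅ Z.

Fix the vertex order A < B < D < E < F < G < J and write every simplex with vertices in increasing order. Then dim K = 2 and the simplices of K are:

  0-simplices (7): A, B, D, E, F, G, J
  1-simplices (21): AB, AD, AE, AF, AG, AJ, BD, BE, BF, BG, BJ, DE, DF, DG, DJ, EF, EG, EJ, FG, FJ, GJ
  2-simplices (14): ABE, ABF, ADF, ADJ, AEG, AGJ, BDG, BDJ, BEJ, BFG, DEF, DEG, EFJ, FGJ

Hence C_0 ≅ Z^7, C_1 ≅ Z^21, C_2 ≅ Z^14.

∂_1: C_1 → C_0 is given by ∂[p,q] = [q] − [p].
As a 7×21 matrix over Z this has rank 6, with invariant factors (1,1,1,1,1,1).

Boundary ∂_2: C_2 → C_1 maps a triangle to the signed sum of its edges. For instance
  ∂ADF = DF − AF + AD,
  ∂BDJ = DJ − BJ + BD.
As a 21×14 matrix over Z this has rank 13, with invariant factors (1,1,1,1,1,1,1,1,1,1,1,1,1).

Computing H_k = (kernel of ∂_k) / (image of ∂_{k+1}):

  H_0: rank C_0 − rank ∂_1 = 7 − 6 = 1, and the invariant factors of ∂_1 are all 1, so H_0 ≅ Z.
  H_1: rank ker ∂_1 − rank ∂_2 = (21 − 6) − 13 = 2, and the invariant factors of ∂_2 are all 1, so H_1 ≅ Z^2.
  H_2: rank ker ∂_2 − rank ∂_3 = (14 − 13) − 0 = 1, and there is no ∂_3, so H_2 ≅ Z.

As a check, the Euler characteristic is 7 − 21 + 14 = 0, which agrees with 1 − 2 + 1 = 0.
(K is a triangulation of the torus T^2.)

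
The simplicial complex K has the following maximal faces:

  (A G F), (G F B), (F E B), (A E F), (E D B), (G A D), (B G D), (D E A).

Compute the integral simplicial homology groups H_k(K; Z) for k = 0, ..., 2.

Take the total order A < B < D < E < F < G on the vertex set. Then K (dimension 2) consists of the simplices:

  0-simplices (6): A, B, D, E, F, G
  1-simplices (12): AD, AE, AF, AG, BD, BE, BF, BG, DE, DG, EF, FG
  2-simplices (8): ADE, ADG, AEF, AFG, BDE, BDG, BEF, BFG

Hence C_0 ≅ Z^6, C_1 ≅ Z^12, C_2 ≅ Z^8.

The boundary map ∂_1: C_1 → C_0 maps an edge to its endpoints' difference, ∂[p,q] = q − p.
This gives a 6×12 integer matrix of rank 5; reducing to Smith normal form yields diagonal entries (1,1,1,1,1).

Boundary ∂_2: C_2 → C_1 sends each 2-simplex [p,q,r] to [q,r] − [p,r] + [p,q]. For instance
  ∂AEF = EF − AF + AE,
  ∂BDG = DG − BG + BD.
The 12×8 boundary matrix has rank 7 and Smith normal form diag(1,1,1,1,1,1,1).

Now H_k = ker ∂_k / im ∂_{k+1}, so:

  H_0: rank C_0 − rank ∂_1 = 6 − 5 = 1, and the invariant factors of ∂_1 are all 1, so H_0 ≅ Z.
  H_1: rank ker ∂_1 − rank ∂_2 = (12 − 5) − 7 = 0, and the invariant factors of ∂_2 are all 1, so H_1 ≅ 0.
  H_2: rank ker ∂_2 − rank ∂_3 = (8 − 7) − 0 = 1, and there is no ∂_3, so H_2 ≅ Z.

As a check, the Euler characteristic is 6 − 12 + 8 = 2, which agrees with 1 − 0 + 1 = 2.
(K is a triangulation of the 2-sphere S^2.)

H_0 = Z,  H_1 = 0,  H_2 = Z.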